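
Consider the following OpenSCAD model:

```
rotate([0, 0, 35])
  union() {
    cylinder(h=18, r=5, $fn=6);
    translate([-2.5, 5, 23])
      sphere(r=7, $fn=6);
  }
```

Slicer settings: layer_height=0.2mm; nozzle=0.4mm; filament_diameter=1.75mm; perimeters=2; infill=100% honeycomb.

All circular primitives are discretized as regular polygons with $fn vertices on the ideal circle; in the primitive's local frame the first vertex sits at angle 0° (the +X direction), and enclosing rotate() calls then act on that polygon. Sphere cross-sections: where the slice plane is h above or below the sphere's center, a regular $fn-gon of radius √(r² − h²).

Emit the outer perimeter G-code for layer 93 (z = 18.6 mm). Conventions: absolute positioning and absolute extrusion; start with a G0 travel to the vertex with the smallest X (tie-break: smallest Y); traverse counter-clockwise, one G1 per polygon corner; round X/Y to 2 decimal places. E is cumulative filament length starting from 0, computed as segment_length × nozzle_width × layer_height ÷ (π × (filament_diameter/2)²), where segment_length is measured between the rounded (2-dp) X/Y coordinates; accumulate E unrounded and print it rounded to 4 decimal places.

At z = 18.6 mm: the cylinder does not reach this height (z outside [0, 18]); the r=7 sphere at (-2.5, 5) slices to a regular 6-gon of circumradius 5.444 (√(r²−h²) with h=4.4 from center); Combining (union): only the r=7 sphere at (-2.5, 5) is present, so the union is just that shape — 1 connected region; (rotated 35° about Z; rotation is an isometry so areas/perimeters/island counts are preserved). The outline is a single polygon with 6 vertices. Extrusion per mm of travel: 0.4 × 0.2 / (π × 0.875²) = 0.033260. Accumulating E over each segment gives final E = 1.0865.

G0 X-9.85 Y4.96 Z18.60
G1 X-9.38 Y-0.46 E0.1809
G1 X-4.44 Y-2.76 E0.3622
G1 X0.02 Y0.36 E0.5432
G1 X-0.46 Y5.78 E0.7242
G1 X-5.39 Y8.09 E0.9053
G1 X-9.85 Y4.96 E1.0865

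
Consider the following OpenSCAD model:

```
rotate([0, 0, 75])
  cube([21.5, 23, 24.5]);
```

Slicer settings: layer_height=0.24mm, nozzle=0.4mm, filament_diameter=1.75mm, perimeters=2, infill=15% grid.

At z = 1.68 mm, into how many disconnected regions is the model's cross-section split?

1

At z = 1.68 mm: the cube (footprint 21.5×23) is included at this height; (whole slice rotated 75° about Z — lengths, areas and connectivity unchanged). The result has 1 disconnected region.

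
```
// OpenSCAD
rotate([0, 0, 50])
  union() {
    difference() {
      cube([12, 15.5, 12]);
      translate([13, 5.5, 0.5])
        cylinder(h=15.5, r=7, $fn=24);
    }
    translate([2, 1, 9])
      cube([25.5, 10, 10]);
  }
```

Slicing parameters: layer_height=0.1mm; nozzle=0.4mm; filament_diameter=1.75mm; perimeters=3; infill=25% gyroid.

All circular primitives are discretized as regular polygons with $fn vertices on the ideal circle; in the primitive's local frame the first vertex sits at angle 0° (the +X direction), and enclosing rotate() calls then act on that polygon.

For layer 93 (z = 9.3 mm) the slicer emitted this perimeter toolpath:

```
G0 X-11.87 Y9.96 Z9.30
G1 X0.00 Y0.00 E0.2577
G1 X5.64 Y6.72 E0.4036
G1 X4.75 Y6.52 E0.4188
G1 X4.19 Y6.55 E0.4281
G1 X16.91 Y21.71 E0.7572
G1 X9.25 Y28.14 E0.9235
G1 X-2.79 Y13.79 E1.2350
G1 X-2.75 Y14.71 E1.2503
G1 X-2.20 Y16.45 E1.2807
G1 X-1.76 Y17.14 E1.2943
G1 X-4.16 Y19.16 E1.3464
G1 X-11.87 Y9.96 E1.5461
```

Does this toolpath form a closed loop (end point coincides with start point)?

yes

Start point (G0): (-11.87, 9.96). End point (last G1): the path returns to the start — closed.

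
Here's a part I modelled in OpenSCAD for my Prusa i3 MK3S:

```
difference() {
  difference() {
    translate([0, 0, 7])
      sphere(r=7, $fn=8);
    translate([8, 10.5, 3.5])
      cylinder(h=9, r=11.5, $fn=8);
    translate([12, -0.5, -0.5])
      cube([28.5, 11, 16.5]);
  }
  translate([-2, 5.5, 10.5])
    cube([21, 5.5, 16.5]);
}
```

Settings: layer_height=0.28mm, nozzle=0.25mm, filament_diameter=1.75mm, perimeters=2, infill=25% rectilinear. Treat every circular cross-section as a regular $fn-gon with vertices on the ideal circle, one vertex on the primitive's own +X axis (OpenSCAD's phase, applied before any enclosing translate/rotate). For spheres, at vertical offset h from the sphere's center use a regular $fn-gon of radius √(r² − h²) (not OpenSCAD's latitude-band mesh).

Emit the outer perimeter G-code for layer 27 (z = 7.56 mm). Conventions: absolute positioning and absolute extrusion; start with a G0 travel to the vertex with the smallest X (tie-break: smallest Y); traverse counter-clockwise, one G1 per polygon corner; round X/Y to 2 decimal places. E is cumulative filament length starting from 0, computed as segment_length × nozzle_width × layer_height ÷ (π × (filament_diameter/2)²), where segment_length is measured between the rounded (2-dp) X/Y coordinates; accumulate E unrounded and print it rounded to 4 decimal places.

At z = 7.56 mm: the r=7 sphere contributes a regular 8-gon of circumradius √(7²−0.56²) = 6.978; the r=11.5 cylinder at (8, 10.5) gives a regular 8-gon of circumradius 11.5 (constant along its height); the 28.5×11 cube at (12, -0.5) contributes its full rectangle; After the difference (first − rest): starting from the r=7 sphere, the r=11.5 cylinder at (8, 10.5) partially overlaps it — only the 32.58 mm² overlap (of its 374.06 mm²) is removed, clipping the outline; the 28.5×11 cube at (12, -0.5) misses the remaining region (no effect) — 1 connected region; the cube at (-2, 5.5) is absent (z outside [10.5, 27]); Subtracting the remaining from the first: none of the subtracted shapes is present at this height, so the result so far is unchanged — 1 connected region. The outline is a single polygon with 8 vertices. Extrusion per mm of travel: 0.25 × 0.28 / (π × 0.875²) = 0.029103. Accumulating E over each segment gives final E = 1.2019.

G0 X-6.98 Y0.00 Z7.56
G1 X-4.93 Y-4.93 E0.1554
G1 X0.00 Y-6.98 E0.3108
G1 X4.93 Y-4.93 E0.4662
G1 X6.77 Y-0.49 E0.6060
G1 X-0.13 Y2.37 E0.8234
G1 X-1.74 Y6.26 E0.9459
G1 X-4.93 Y4.93 E1.0465
G1 X-6.98 Y0.00 E1.2019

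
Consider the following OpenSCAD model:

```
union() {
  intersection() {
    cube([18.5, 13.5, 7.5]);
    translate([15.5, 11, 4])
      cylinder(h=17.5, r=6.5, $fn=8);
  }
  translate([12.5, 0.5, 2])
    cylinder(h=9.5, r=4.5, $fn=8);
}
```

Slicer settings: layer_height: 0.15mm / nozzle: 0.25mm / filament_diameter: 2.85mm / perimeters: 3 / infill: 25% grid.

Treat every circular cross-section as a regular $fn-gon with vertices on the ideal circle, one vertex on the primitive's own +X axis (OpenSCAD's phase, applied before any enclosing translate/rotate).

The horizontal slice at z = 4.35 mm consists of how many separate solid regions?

2

At z = 4.35 mm: the cube (footprint 18.5×13.5) is included at this height; the cylinder at (15.5, 11): section is a regular 8-gon, circumradius r=6.5; Keeping only the common overlap: the r=6.5 cylinder at (15.5, 11) partially overlaps the 18.5×13.5 cube; clipping to the common part keeps 69.97 mm² — 1 connected region; the r=4.5 cylinder at (12.5, 0.5) contributes a regular 8-gon of circumradius 4.5; Merging all regions: the 2 present regions are separate (no shared area or edge), so areas and boundary lengths simply add and each stays a separate island — 2 connected regions. The result has 2 disconnected regions.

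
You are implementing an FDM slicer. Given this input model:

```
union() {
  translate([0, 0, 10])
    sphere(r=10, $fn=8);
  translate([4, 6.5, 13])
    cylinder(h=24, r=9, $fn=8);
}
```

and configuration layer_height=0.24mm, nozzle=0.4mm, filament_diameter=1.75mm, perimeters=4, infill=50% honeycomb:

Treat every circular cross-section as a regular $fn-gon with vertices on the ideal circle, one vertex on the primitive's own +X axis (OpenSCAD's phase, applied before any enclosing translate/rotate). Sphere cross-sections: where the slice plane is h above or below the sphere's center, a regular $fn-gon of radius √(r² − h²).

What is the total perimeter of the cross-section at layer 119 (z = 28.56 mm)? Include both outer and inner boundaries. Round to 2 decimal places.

At z = 28.56 mm: the sphere does not reach this height (|z−center|=18.560 > r=10); the r=9 cylinder at (4, 6.5) gives a regular 8-gon of circumradius 9 (constant along its height) (perimeter = 2·8·9.000·sin(180°/8) = 55.11 mm); Merging all regions: only the r=9 cylinder at (4, 6.5) is present, so the union is just that shape — boundary = 55.11 mm. Overall, the cross-section is a single solid region. Total boundary length (outer) = 55.11 mm.

55.11 mm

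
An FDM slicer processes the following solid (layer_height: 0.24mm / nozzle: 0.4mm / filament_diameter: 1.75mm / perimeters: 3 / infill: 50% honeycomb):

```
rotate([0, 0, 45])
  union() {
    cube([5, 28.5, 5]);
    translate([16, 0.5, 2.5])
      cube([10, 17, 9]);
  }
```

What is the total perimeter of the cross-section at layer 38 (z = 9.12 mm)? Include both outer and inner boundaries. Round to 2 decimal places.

At z = 9.12 mm: the cube is absent (z outside [0, 5]); the cube at (16, 0.5) is present — its section is the full 10×17 rectangle (perimeter 54.00 mm); Combining (union): only the 10×17 cube at (16, 0.5) is present, so the union is just that shape — boundary = 54.00 mm; (rotated 45° about Z; rotation is an isometry so areas/perimeters/island counts are preserved). Overall, the cross-section is a single solid region. Total boundary length (outer) = 54.00 mm.

54.00 mm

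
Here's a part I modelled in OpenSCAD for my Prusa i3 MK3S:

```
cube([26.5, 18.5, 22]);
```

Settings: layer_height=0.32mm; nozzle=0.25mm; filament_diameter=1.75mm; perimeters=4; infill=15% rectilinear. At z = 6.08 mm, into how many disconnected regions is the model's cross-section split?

At z = 6.08 mm: the cube is present — its section is the full 26.5×18.5 rectangle. The result has 1 disconnected region.

1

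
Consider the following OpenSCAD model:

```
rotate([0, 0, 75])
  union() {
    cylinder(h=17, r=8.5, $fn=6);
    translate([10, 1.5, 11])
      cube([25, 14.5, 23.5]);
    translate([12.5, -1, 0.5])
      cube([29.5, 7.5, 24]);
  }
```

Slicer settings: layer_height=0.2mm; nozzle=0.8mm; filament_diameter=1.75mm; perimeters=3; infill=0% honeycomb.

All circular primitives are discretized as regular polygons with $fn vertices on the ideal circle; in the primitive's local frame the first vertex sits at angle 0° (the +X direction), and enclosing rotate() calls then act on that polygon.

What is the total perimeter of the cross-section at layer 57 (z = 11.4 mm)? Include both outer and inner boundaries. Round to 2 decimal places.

149.00 mm

At z = 11.4 mm: the r=8.5 cylinder contributes a regular 6-gon of circumradius 8.5 (perimeter = 2·6·8.500·sin(180°/6) = 51.00 mm); the 25×14.5 cube at (10, 1.5) contributes its full rectangle (perimeter 79.00 mm); the cube at (12.5, -1) is present — its section is the full 29.5×7.5 rectangle (perimeter 74.00 mm); Combining (union): the regions partially overlap (shared area 112.50 mm²), so the edge portions inside another operand are dropped and the merged outline is re-measured after clipping — boundary = 149.00 mm; (whole slice rotated 75° about Z — lengths, areas and connectivity unchanged). Overall, the cross-section has 2 separate islands. Total boundary length (outer) = 149.00 mm.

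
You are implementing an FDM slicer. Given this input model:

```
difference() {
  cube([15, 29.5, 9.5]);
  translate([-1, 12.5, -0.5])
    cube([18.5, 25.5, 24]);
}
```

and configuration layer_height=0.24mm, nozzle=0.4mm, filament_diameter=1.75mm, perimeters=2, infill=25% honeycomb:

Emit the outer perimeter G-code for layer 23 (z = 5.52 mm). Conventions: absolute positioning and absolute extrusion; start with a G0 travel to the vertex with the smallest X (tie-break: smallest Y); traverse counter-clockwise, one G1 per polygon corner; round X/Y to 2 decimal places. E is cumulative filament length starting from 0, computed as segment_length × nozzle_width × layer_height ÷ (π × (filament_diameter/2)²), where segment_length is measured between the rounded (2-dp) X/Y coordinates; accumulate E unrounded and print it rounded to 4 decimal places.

G0 X0.00 Y0.00 Z5.52
G1 X15.00 Y0.00 E0.5987
G1 X15.00 Y12.50 E1.0976
G1 X0.00 Y12.50 E1.6963
G1 X0.00 Y0.00 E2.1952

At z = 5.52 mm: the cube (footprint 15×29.5) is included at this height; the cube at (-1, 12.5) (footprint 18.5×25.5) is included at this height; Subtracting the remaining from the first: starting from the 15×29.5 cube, the 18.5×25.5 cube at (-1, 12.5) partially overlaps it — only the 255.00 mm² overlap (of its 471.75 mm²) is removed, clipping the outline — 1 connected region. The outline is a single polygon with 4 vertices. Extrusion per mm of travel: 0.4 × 0.24 / (π × 0.875²) = 0.039912. Accumulating E over each segment gives final E = 2.1952.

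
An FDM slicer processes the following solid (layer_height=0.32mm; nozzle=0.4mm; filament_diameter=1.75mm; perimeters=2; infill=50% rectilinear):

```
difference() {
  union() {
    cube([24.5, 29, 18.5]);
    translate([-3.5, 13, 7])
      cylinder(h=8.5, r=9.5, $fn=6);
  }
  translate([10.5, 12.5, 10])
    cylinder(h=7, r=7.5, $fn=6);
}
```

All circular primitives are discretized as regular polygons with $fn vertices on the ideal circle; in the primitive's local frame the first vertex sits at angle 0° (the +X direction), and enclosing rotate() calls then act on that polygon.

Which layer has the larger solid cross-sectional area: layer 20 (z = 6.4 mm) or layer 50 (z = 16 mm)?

layer 20 (z = 6.4 mm)

Layer 20 (z = 6.4): the 24.5×29 cube contributes its full rectangle (area 710.50 mm²); the cylinder at (-3.5, 13) does not reach this height (z outside [7, 15.5]); Combining (union): only the 24.5×29 cube is present, so the union is just that shape — area = 710.50 mm²; the cylinder at (10.5, 12.5) is not intersected at this z (z outside [10, 17]); After the difference (first − rest): none of the subtracted shapes is present at this height, so that combined region is unchanged — area = 710.50 mm². So its area = 710.50 mm². Layer 50 (z = 16): the cube is present — its section is the full 24.5×29 rectangle (area 710.50 mm²); the cylinder at (-3.5, 13) does not reach this height (z outside [7, 15.5]); Combining (union): only the 24.5×29 cube is present, so the union is just that shape — area = 710.50 mm²; the r=7.5 cylinder at (10.5, 12.5) contributes a regular 6-gon of circumradius 7.5 (area = (6/2)·7.500²·sin(360°/6) = 146.14 mm²); After the difference (first − rest): starting from that combined region (710.50 mm²), the r=7.5 cylinder at (10.5, 12.5) lies wholly inside it (removes its full 146.14 mm² and its 45.00 mm outline becomes a hole wall) — area = 564.36 mm². So its area = 564.36 mm². Layer 20 is larger (710.50 vs 564.36 mm²).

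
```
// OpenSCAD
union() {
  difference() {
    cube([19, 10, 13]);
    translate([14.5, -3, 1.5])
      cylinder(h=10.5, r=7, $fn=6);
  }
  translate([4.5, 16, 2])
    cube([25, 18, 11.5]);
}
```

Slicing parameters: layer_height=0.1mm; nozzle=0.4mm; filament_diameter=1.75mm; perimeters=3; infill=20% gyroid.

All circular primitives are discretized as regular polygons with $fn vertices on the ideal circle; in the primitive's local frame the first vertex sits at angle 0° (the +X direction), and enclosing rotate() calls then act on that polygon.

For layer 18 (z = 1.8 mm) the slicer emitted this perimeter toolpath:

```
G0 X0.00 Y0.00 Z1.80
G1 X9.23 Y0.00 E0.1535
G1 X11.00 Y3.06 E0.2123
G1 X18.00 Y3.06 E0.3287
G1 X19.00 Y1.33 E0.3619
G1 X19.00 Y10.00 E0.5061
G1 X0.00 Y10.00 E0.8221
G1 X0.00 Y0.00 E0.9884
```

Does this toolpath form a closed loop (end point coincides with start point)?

yes

Start point (G0): (0.00, 0.00). End point (last G1): the path returns to the start — closed.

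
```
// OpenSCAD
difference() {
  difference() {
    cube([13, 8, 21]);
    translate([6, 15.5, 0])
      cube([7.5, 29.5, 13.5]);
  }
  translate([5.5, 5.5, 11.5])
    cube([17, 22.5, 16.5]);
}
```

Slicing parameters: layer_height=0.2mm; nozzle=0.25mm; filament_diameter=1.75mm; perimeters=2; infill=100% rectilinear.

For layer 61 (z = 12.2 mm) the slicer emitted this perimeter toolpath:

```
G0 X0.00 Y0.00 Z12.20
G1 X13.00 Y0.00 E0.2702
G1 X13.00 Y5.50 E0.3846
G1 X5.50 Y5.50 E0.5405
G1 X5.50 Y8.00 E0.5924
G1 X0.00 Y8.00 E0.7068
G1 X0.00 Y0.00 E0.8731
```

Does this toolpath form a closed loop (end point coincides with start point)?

Start point (G0): (0.00, 0.00). End point (last G1): the path returns to the start — closed.

yes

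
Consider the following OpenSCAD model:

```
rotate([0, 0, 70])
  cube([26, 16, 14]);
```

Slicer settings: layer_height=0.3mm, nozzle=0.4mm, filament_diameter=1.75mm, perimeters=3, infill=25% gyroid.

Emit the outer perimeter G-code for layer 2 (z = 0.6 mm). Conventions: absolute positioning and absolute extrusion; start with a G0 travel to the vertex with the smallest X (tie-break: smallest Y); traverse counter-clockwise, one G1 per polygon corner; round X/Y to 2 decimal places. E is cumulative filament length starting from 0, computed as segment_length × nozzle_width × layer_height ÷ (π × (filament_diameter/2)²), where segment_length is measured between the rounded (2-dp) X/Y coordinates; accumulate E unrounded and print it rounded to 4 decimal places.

At z = 0.6 mm: the cube (footprint 26×16) is included at this height; (rotated 70° about Z; rotation is an isometry so areas/perimeters/island counts are preserved). The outline is a single polygon with 4 vertices. Extrusion per mm of travel: 0.4 × 0.3 / (π × 0.875²) = 0.049890. Accumulating E over each segment gives final E = 4.1906.

G0 X-15.04 Y5.47 Z0.60
G1 X0.00 Y0.00 E0.7984
G1 X8.89 Y24.43 E2.0954
G1 X-6.14 Y29.90 E2.8934
G1 X-15.04 Y5.47 E4.1906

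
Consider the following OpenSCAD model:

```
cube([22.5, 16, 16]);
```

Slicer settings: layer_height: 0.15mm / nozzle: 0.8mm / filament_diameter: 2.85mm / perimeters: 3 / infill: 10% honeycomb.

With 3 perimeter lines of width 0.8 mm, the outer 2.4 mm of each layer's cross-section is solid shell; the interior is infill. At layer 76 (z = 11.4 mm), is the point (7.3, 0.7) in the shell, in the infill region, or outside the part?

shell

At z = 11.4 mm: the 22.5×16 cube contributes its full rectangle. Overall, the cross-section is a single solid region. The nearest boundary edge runs (0.00, 0.00)→(22.50, 0.00); distance from the point to it = 0.70 mm. The point is inside the cross-section, 0.70 mm from the nearest boundary — within the 2.4 mm shell band (3 × 0.8).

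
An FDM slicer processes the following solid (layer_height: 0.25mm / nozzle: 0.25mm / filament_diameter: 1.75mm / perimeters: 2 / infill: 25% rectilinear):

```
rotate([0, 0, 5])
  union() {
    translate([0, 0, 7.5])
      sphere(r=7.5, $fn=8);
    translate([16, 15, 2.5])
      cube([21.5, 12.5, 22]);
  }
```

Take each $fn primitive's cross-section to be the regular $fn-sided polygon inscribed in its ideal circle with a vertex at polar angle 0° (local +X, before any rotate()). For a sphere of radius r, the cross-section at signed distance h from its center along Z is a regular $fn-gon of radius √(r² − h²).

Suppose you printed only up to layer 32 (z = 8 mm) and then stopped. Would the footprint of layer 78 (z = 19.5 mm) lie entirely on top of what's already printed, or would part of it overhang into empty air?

entirely on top

Compare the two slices. At z = 8: the r=7.5 sphere contributes a regular 8-gon of circumradius √(7.5²−0.5²) = 7.483 (area = (8/2)·7.483²·sin(360°/8) = 158.39 mm²); the cube at (16, 15) is present — its section is the full 21.5×12.5 rectangle (area 268.75 mm²); Taking the union: the 2 present regions are separate (no shared area or edge), so areas and boundary lengths simply add and each stays a separate island — area = 427.14 mm²; (whole slice rotated 5° about Z — lengths, areas and connectivity unchanged). At z = 19.5: the sphere is absent (|z−center|=12.000 > r=7.5); the cube at (16, 15) is present — its section is the full 21.5×12.5 rectangle (area 268.75 mm²); Taking the union: only the 21.5×12.5 cube at (16, 15) is present, so the union is just that shape — area = 268.75 mm²; (rotated 5° about Z; rotation is an isometry so areas/perimeters/island counts are preserved). Checking containment: the cross-section at z = 19.5 is a subset of the cross-section at z = 8.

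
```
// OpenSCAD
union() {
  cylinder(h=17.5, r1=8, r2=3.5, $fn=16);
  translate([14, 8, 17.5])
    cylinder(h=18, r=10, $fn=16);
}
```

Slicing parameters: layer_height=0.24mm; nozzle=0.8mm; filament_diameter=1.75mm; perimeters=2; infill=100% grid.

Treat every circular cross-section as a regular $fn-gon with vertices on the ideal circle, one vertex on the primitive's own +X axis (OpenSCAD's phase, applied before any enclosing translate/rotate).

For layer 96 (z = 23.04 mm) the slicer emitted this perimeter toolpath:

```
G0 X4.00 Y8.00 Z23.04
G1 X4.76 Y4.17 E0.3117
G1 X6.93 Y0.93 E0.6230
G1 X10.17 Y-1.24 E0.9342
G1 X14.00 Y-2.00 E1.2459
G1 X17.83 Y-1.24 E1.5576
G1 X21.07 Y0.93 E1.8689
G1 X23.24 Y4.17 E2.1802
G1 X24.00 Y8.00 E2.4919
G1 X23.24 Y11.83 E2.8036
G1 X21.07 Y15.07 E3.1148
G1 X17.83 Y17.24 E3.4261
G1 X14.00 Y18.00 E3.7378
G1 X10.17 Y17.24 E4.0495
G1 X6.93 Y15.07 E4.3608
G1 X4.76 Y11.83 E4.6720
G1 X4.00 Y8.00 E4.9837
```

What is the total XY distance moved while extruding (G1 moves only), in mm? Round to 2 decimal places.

62.43 mm

Sum the Euclidean lengths of each G1 segment: total = 62.43 mm.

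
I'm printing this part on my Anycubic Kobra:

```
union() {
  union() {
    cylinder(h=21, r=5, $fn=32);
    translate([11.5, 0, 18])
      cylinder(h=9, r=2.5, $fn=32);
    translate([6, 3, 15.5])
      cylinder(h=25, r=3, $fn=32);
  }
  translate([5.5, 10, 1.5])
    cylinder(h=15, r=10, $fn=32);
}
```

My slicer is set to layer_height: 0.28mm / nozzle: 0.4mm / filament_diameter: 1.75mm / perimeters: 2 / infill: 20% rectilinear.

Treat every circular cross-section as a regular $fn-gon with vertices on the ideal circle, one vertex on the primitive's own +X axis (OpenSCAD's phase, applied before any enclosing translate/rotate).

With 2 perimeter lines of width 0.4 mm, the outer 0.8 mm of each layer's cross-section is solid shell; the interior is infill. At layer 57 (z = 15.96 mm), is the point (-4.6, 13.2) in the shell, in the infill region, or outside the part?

outside

At z = 15.96 mm: the r=5 cylinder contributes a regular 32-gon of circumradius 5; the cylinder at (11.5, 0) does not reach this height (z outside [18, 27]); the r=3 cylinder at (6, 3) contributes a regular 32-gon of circumradius 3; Taking the union: the regions partially overlap (shared area 3.56 mm²), so overlapping operands fuse into one piece — 1 connected region; the cylinder at (5.5, 10): section is a regular 32-gon, circumradius r=10; Taking the union: the regions partially overlap (shared area 46.01 mm²), so overlapping operands fuse into one piece — 1 connected region. Overall, the cross-section is a single solid region. The nearest boundary edge runs (-4.31, 11.95)→(-3.74, 13.83); distance from the point to it = 0.64 mm. The point is not inside any of the regions above, so it lies outside the cross-section (0.64 mm from the nearest boundary).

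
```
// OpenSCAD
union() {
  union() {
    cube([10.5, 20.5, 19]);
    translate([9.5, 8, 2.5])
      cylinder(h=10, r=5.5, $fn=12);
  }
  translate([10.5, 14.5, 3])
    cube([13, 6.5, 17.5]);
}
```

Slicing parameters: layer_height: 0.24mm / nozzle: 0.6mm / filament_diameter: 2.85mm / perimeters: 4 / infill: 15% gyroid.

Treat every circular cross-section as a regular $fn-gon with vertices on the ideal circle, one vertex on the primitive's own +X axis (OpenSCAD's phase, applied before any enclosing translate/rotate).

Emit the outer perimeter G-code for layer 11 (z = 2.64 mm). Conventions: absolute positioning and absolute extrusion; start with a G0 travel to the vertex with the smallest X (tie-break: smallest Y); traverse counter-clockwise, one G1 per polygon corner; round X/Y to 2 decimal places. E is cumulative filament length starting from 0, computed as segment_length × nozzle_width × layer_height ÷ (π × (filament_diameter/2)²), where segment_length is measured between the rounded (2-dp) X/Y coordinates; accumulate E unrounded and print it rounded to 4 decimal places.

At z = 2.64 mm: the 10.5×20.5 cube contributes its full rectangle; the r=5.5 cylinder at (9.5, 8) gives a regular 12-gon of circumradius 5.5 (constant along its height); Merging all regions: the regions partially overlap (shared area 56.11 mm²), so overlapping operands fuse into one piece — 1 connected region; the cube at (10.5, 14.5) is absent (z outside [3, 20.5]); Combining (union): only that combined region is present, so the union is just that shape — 1 connected region. The outline is a single polygon with 11 vertices. Extrusion per mm of travel: 0.6 × 0.24 / (π × 1.425²) = 0.022573. Accumulating E over each segment gives final E = 1.5021.

G0 X0.00 Y0.00 Z2.64
G1 X10.50 Y0.00 E0.2370
G1 X10.50 Y2.77 E0.2995
G1 X12.25 Y3.24 E0.3404
G1 X14.26 Y5.25 E0.4046
G1 X15.00 Y8.00 E0.4689
G1 X14.26 Y10.75 E0.5332
G1 X12.25 Y12.76 E0.5973
G1 X10.50 Y13.23 E0.6382
G1 X10.50 Y20.50 E0.8023
G1 X0.00 Y20.50 E1.0394
G1 X0.00 Y0.00 E1.5021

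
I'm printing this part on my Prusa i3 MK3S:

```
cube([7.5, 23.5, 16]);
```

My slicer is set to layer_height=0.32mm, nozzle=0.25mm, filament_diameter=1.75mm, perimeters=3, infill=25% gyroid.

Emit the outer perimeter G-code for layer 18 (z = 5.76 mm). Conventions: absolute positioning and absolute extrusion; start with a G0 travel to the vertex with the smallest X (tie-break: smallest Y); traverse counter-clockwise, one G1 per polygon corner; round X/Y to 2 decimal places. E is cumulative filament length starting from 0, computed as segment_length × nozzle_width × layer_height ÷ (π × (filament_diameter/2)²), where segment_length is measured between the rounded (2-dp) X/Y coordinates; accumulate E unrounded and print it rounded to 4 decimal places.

G0 X0.00 Y0.00 Z5.76
G1 X7.50 Y0.00 E0.2495
G1 X7.50 Y23.50 E1.0311
G1 X0.00 Y23.50 E1.2805
G1 X0.00 Y0.00 E2.0621

At z = 5.76 mm: the 7.5×23.5 cube contributes its full rectangle. The outline is a single polygon with 4 vertices. Extrusion per mm of travel: 0.25 × 0.32 / (π × 0.875²) = 0.033260. Accumulating E over each segment gives final E = 2.0621.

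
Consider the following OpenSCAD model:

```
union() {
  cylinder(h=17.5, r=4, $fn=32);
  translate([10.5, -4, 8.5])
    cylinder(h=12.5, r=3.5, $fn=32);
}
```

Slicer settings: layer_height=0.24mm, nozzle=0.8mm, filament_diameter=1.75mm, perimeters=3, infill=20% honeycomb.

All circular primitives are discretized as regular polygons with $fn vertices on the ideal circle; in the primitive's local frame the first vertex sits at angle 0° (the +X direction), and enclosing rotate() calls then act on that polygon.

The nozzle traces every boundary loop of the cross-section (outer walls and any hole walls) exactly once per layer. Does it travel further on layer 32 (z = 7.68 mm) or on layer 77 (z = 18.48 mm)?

layer 32 (z = 7.68 mm)

Layer 32 (z = 7.68): the cylinder: section is a regular 32-gon, circumradius r=4 (perimeter = 2·32·4.000·sin(180°/32) = 25.09 mm); the cylinder at (10.5, -4) is not intersected at this z (z outside [8.5, 21]); Combining (union): only the r=4 cylinder is present, so the union is just that shape — boundary = 25.09 mm. So its perimeter = 25.09 mm. Layer 77 (z = 18.48): the cylinder is absent (z outside [0, 17.5]); the r=3.5 cylinder at (10.5, -4) contributes a regular 32-gon of circumradius 3.5 (perimeter = 2·32·3.500·sin(180°/32) = 21.96 mm); Taking the union: only the r=3.5 cylinder at (10.5, -4) is present, so the union is just that shape — boundary = 21.96 mm. So its perimeter = 21.96 mm. Layer 32 is larger (25.09 vs 21.96 mm).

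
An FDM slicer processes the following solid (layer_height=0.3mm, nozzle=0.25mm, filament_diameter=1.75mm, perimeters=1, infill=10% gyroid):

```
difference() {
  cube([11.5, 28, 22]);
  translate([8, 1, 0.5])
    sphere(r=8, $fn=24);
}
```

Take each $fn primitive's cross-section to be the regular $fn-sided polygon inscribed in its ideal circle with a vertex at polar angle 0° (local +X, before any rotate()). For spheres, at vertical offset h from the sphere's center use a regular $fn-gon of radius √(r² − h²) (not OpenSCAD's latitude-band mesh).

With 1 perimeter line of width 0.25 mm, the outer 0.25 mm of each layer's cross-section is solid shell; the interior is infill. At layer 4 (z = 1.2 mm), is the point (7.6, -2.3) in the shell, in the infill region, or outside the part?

outside

At z = 1.2 mm: the 11.5×28 cube contributes its full rectangle; the r=8 sphere at (8, 1) contributes a regular 24-gon of circumradius √(8²−0.7²) = 7.969; Taking the first minus the rest: starting from the 11.5×28 cube, the r=8 sphere at (8, 1) partially overlaps it — only the 87.51 mm² overlap (of its 197.25 mm²) is removed, clipping the outline — 1 connected region. Overall, the cross-section is a single solid region. The nearest boundary edge runs (0.03, 1.00)→(0.16, 0.00); distance from the point to it = 7.79 mm. The point is not inside any of the regions above, so it lies outside the cross-section (7.79 mm from the nearest boundary).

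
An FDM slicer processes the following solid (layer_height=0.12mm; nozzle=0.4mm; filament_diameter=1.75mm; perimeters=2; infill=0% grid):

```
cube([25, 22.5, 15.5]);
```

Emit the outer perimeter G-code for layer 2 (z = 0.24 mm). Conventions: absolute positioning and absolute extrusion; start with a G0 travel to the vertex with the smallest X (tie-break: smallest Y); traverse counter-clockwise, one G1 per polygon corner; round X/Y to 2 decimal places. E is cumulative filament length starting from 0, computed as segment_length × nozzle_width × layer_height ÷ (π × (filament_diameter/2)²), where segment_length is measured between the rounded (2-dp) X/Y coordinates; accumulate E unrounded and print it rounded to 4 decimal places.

G0 X0.00 Y0.00 Z0.24
G1 X25.00 Y0.00 E0.4989
G1 X25.00 Y22.50 E0.9479
G1 X0.00 Y22.50 E1.4468
G1 X0.00 Y0.00 E1.8958

At z = 0.24 mm: the cube (footprint 25×22.5) is included at this height. The outline is a single polygon with 4 vertices. Extrusion per mm of travel: 0.4 × 0.12 / (π × 0.875²) = 0.019956. Accumulating E over each segment gives final E = 1.8958.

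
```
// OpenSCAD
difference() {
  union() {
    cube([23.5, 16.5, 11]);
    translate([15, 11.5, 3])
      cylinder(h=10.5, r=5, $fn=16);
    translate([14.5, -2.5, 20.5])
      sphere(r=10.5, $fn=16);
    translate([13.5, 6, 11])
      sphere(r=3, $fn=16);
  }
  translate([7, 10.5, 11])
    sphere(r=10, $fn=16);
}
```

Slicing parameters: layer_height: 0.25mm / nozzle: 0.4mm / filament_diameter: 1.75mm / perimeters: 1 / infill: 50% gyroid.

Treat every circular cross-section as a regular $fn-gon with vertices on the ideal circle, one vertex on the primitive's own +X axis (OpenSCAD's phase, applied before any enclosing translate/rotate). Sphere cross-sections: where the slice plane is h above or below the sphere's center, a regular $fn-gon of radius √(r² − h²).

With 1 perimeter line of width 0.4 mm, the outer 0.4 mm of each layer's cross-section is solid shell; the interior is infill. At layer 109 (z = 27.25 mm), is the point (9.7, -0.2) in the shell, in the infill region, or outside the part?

infill

At z = 27.25 mm: the cube is not intersected at this z (z outside [0, 11]); the cylinder at (15, 11.5) does not reach this height (z outside [3, 13.5]); the r=10.5 sphere at (14.5, -2.5) contributes a regular 16-gon of circumradius √(10.5²−6.75²) = 8.043; the sphere at (13.5, 6) does not reach this height (|z−center|=16.250 > r=3); Combining (union): only the r=10.5 sphere at (14.5, -2.5) is present, so the union is just that shape — 1 connected region; the sphere at (7, 10.5) is not intersected at this z (|z−center|=16.250 > r=10); Taking the first minus the rest: none of the subtracted shapes is present at this height, so that combined region is unchanged — 1 connected region. Overall, the cross-section is a single solid region. The nearest boundary edge runs (8.81, 3.19)→(7.07, 0.58); distance from the point to it = 2.62 mm. The point is inside the cross-section and 2.62 mm from the nearest boundary — more than the 0.4 mm shell width (1 × 0.4), so it's in the infill interior.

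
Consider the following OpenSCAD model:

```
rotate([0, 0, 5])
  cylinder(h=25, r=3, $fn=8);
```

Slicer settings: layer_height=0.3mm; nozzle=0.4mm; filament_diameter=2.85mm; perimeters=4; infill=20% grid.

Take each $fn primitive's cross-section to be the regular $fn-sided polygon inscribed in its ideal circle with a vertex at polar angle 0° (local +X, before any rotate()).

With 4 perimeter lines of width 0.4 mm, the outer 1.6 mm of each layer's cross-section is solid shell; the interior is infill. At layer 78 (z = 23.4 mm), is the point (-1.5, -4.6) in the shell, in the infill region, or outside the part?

outside

At z = 23.4 mm: the cylinder: section is a regular 8-gon, circumradius r=3; (whole slice rotated 5° about Z — lengths, areas and connectivity unchanged). Overall, the cross-section is a single solid region. Undo the 5° rotation: the query point maps to (-1.895, -4.452) in the un-rotated model frame. The nearest boundary edge runs (-2.12, -2.12)→(-0.00, -3.00); distance from the point to it = 2.07 mm. The point is not inside any of the regions above, so it lies outside the cross-section (2.07 mm from the nearest boundary).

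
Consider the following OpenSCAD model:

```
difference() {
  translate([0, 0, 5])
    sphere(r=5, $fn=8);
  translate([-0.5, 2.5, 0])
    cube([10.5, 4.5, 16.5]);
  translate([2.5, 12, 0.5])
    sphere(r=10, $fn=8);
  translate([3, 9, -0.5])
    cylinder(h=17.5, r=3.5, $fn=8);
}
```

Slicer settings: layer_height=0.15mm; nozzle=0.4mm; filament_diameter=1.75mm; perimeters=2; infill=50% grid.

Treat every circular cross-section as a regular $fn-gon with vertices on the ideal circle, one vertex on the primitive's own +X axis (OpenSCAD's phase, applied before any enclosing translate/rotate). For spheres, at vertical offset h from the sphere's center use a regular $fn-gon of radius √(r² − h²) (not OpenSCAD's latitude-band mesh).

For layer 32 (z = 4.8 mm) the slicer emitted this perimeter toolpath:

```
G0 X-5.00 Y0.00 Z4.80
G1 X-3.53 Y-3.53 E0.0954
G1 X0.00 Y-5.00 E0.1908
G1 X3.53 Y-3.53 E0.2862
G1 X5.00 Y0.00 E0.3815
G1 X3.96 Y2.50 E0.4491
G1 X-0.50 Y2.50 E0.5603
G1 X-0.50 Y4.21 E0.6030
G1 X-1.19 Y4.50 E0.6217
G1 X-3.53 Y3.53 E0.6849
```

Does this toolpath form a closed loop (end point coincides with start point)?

Start point (G0): (-5.00, 0.00). End point (last G1): the path does not return to the start — open.

no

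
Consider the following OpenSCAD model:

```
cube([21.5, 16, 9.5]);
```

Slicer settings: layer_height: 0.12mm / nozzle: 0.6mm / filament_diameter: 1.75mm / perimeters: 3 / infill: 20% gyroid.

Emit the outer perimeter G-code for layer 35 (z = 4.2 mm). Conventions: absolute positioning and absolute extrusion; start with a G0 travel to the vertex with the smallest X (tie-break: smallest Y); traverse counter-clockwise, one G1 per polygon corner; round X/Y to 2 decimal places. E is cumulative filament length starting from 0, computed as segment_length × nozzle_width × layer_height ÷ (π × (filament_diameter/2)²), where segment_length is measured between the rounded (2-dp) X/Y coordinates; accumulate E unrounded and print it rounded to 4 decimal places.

G0 X0.00 Y0.00 Z4.20
G1 X21.50 Y0.00 E0.6436
G1 X21.50 Y16.00 E1.1225
G1 X0.00 Y16.00 E1.7661
G1 X0.00 Y0.00 E2.2451

At z = 4.2 mm: the 21.5×16 cube contributes its full rectangle. The outline is a single polygon with 4 vertices. Extrusion per mm of travel: 0.6 × 0.12 / (π × 0.875²) = 0.029934. Accumulating E over each segment gives final E = 2.2451.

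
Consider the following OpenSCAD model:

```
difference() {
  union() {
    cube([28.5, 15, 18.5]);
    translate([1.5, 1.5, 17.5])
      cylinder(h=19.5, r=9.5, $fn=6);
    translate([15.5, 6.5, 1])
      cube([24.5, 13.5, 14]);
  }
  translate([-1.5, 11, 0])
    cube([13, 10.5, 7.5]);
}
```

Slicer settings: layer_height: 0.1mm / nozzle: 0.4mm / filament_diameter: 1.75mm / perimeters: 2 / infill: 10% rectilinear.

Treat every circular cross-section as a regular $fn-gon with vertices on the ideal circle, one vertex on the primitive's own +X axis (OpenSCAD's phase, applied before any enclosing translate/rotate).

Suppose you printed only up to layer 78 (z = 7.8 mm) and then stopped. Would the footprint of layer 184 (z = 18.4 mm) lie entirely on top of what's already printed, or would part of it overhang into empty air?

Compare the two slices. At z = 7.8: the cube (footprint 28.5×15) is included at this height (area 427.50 mm²); the cylinder at (1.5, 1.5) does not reach this height (z outside [17.5, 37]); the cube at (15.5, 6.5) (footprint 24.5×13.5) is included at this height (area 330.75 mm²); Taking the union: the regions partially overlap — summed areas 758.25 mm² minus the doubly-counted overlap 110.50 mm² gives 647.75 mm² — area = 647.75 mm²; the cube at (-1.5, 11) is not intersected at this z (z outside [0, 7.5]); After the difference (first − rest): none of the subtracted shapes is present at this height, so the result so far is unchanged — area = 647.75 mm². At z = 18.4: the cube (footprint 28.5×15) is included at this height (area 427.50 mm²); the r=9.5 cylinder at (1.5, 1.5) gives a regular 6-gon of circumradius 9.5 (constant along its height) (area = (6/2)·9.500²·sin(360°/6) = 234.48 mm²); the cube at (15.5, 6.5) is absent (z outside [1, 15]); Merging all regions: the regions partially overlap — summed areas 661.98 mm² minus the doubly-counted overlap 86.81 mm² gives 575.17 mm² — area = 575.17 mm²; the cube at (-1.5, 11) is absent (z outside [0, 7.5]); Subtracting the remaining from the first: none of the subtracted shapes is present at this height, so that combined region is unchanged — area = 575.17 mm². Checking containment: at z = 18.4 the cross-section extends beyond the z = 7.8 cross-section by about 147.67 mm².

part overhangs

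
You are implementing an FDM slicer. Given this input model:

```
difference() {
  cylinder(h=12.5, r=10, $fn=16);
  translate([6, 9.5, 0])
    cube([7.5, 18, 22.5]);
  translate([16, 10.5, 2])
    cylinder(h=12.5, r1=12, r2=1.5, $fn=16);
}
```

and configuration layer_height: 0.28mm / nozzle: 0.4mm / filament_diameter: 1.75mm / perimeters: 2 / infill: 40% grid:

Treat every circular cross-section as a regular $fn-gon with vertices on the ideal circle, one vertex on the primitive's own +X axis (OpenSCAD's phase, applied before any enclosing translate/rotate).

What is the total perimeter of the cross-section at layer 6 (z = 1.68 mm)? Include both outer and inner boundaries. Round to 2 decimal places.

At z = 1.68 mm: the cylinder: section is a regular 16-gon, circumradius r=10 (perimeter = 2·16·10.000·sin(180°/16) = 62.43 mm); the cube at (6, 9.5) is present — its section is the full 7.5×18 rectangle (perimeter 51.00 mm); the cone at (16, 10.5) is not intersected at this z (z outside [2, 14.5]); Subtracting the remaining from the first: starting from the r=10 cylinder, the 7.5×18 cube at (6, 9.5) misses the remaining region (no effect) — boundary = 62.43 mm. Overall, the cross-section is a single solid region. Total boundary length (outer) = 62.43 mm.

62.43 mm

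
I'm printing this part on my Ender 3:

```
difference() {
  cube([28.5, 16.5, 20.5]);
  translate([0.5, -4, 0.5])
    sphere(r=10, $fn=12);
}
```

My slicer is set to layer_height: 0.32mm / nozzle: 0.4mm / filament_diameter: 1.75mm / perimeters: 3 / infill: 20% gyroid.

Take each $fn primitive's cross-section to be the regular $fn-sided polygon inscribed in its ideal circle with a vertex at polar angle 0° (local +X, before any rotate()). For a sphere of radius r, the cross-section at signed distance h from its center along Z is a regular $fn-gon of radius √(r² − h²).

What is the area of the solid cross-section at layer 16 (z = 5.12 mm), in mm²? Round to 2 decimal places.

442.19 mm²

At z = 5.12 mm: the 28.5×16.5 cube contributes its full rectangle (area 470.25 mm²); the r=10 sphere at (0.5, -4) contributes a regular 12-gon of circumradius √(10²−4.62²) = 8.869 (area = (12/2)·8.869²·sin(360°/12) = 235.97 mm²); Taking the first minus the rest: starting from the 28.5×16.5 cube (470.25 mm²), the r=10 sphere at (0.5, -4) partially overlaps it — only the 28.06 mm² overlap (of its 235.97 mm²) is removed, clipping the outline — area = 442.19 mm². Overall, the cross-section is a single solid region. Net area = 442.19 mm².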